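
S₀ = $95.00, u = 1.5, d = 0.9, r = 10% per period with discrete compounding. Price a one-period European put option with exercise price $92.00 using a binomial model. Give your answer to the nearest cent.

Risk-neutral probability p = (1 + 0.1 − 0.9)/(1.5 − 0.9) = 0.2000/0.6000 = 0.3333
Terminal stock prices: S_u = 142.5, S_d = 85.5
Terminal payoffs (K − S): max(-50.5, 0) = 0, max(6.5, 0) = 6.5
Node 0 (S = 95): V_0 = 1/1.1·[0.3333·0.0000 + 0.6667·6.5000] = 3.9394

$3.94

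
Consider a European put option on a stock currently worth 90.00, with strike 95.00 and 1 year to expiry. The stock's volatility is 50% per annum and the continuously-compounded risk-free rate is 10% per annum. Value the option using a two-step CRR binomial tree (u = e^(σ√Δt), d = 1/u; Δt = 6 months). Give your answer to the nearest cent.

CRR parameters: u = e^(σ√Δt) = e^(0.5·√0.5) = 1.4241, d = 1/u = 0.7022
Per-period rate: rΔt = 0.1·0.5 = 0.05, so R = e^0.05 = 1.0513
Risk-neutral probability p = (e^0.05 − 0.7022)/(1.4241 − 0.7022) = 0.3491/0.7219 = 0.4835
Terminal stock prices: S_uu = 182.5, S_ud = 90, S_dd = 44.38
Terminal payoffs (K − S): max(-87.53, 0) = 0, max(5, 0) = 5, max(50.62, 0) = 50.62
Node u (S = 128.2): V_u = e^(−0.05)·[0.4835·0.0000 + 0.5165·5.0000] = 2.4564
Node d (S = 63.2): V_d = e^(−0.05)·[0.4835·5.0000 + 0.5165·50.6238] = 27.1698
Node 0 (S = 90): V_0 = e^(−0.05)·[0.4835·2.4564 + 0.5165·27.1698] = 14.4776

14.48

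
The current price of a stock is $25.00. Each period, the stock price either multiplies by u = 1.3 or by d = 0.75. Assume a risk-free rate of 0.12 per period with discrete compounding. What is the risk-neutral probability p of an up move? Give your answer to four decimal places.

Risk-neutral probability p = (1 + 0.12 − 0.75)/(1.3 − 0.75) = 0.3700/0.5500 = 0.6727

p = 0.6727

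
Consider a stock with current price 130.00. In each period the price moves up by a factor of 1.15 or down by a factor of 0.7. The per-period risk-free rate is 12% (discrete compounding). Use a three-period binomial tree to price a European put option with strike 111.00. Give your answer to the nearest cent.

0.35

Risk-neutral probability p = (1 + 0.12 − 0.7)/(1.15 − 0.7) = 0.4200/0.4500 = 0.9333
Terminal stock prices: S_uuu = 197.7, S_uud = 120.3, S_udd = 73.25, S_ddd = 44.59
Terminal payoffs (K − S): max(-86.71, 0) = 0, max(-9.347, 0) = 0, max(37.75, 0) = 37.75, max(66.41, 0) = 66.41
Node uu (S = 171.9): V_uu = 1/1.12·[0.9333·0.0000 + 0.0667·0.0000] = 0.0000
Node ud (S = 104.6): V_ud = 1/1.12·[0.9333·0.0000 + 0.0667·37.7450] = 2.2467
Node dd (S = 63.7): V_dd = 1/1.12·[0.9333·37.7450 + 0.0667·66.4100] = 35.4071
Node u (S = 149.5): V_u = 1/1.12·[0.9333·0.0000 + 0.0667·2.2467] = 0.1337
Node d (S = 91): V_d = 1/1.12·[0.9333·2.2467 + 0.0667·35.4071] = 3.9798
Node 0 (S = 130): V_0 = 1/1.12·[0.9333·0.1337 + 0.0667·3.9798] = 0.3483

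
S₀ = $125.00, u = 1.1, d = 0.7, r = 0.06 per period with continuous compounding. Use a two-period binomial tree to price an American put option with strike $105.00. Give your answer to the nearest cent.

$2.24

Risk-neutral probability p = (e^0.06 − 0.7)/(1.1 − 0.7) = 0.3618/0.4000 = 0.9046
Terminal stock prices: S_uu = 151.3, S_ud = 96.25, S_dd = 61.25
Terminal payoffs (K − S): max(-46.25, 0) = 0, max(8.75, 0) = 8.75, max(43.75, 0) = 43.75
Node u (S = 137.5): continuation = e^(−0.06)·[0.9046·0.0000 + 0.0954·8.7500] = 0.7862; exercise value = 0.0000 ≤ continuation, so V_u = 0.7862
Node d (S = 87.5): continuation = e^(−0.06)·[0.9046·8.7500 + 0.0954·43.7500] = 11.3853; exercise value = 17.5000 > continuation, so V_d = 17.5000 (exercise)
Node 0 (S = 125): continuation = e^(−0.06)·[0.9046·0.7862 + 0.0954·17.5000] = 2.2422; exercise value = 0.0000 ≤ continuation, so V_0 = 2.2422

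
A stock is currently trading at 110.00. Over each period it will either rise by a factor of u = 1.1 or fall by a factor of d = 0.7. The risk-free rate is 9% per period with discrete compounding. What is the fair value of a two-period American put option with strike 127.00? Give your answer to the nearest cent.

Risk-neutral probability p = (1 + 0.09 − 0.7)/(1.1 − 0.7) = 0.3900/0.4000 = 0.9750
Terminal stock prices: S_uu = 133.1, S_ud = 84.7, S_dd = 53.9
Terminal payoffs (K − S): max(-6.1, 0) = 0, max(42.3, 0) = 42.3, max(73.1, 0) = 73.1
Node u (S = 121): continuation = 1/1.09·[0.9750·0.0000 + 0.0250·42.3000] = 0.9702; exercise value = 6.0000 > continuation, so V_u = 6.0000 (exercise)
Node d (S = 77): continuation = 1/1.09·[0.9750·42.3000 + 0.0250·73.1000] = 39.5138; exercise value = 50.0000 > continuation, so V_d = 50.0000 (exercise)
Node 0 (S = 110): continuation = 1/1.09·[0.9750·6.0000 + 0.0250·50.0000] = 6.5138; exercise value = 17.0000 > continuation, so V_0 = 17.0000 (exercise)

17.00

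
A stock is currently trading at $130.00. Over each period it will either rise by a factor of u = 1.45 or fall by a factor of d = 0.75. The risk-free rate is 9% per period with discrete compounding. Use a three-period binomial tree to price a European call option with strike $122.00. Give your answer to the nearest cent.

Risk-neutral probability p = (1 + 0.09 − 0.75)/(1.45 − 0.75) = 0.3400/0.7000 = 0.4857
Terminal stock prices: S_uuu = 396.3, S_uud = 205, S_udd = 106, S_ddd = 54.84
Terminal payoffs (S − K): max(274.3, 0) = 274.3, max(82.99, 0) = 82.99, max(-15.97, 0) = 0, max(-67.16, 0) = 0
Node uu (S = 273.3): V_uu = 1/1.09·[0.4857·274.3212 + 0.5143·82.9937] = 161.3984
Node ud (S = 141.4): V_ud = 1/1.09·[0.4857·82.9937 + 0.5143·0.0000] = 36.9828
Node dd (S = 73.12): V_dd = 1/1.09·[0.4857·0.0000 + 0.5143·0.0000] = 0.0000
Node u (S = 188.5): V_u = 1/1.09·[0.4857·161.3984 + 0.5143·36.9828] = 89.3699
Node d (S = 97.5): V_d = 1/1.09·[0.4857·36.9828 + 0.5143·0.0000] = 16.4799
Node 0 (S = 130): V_0 = 1/1.09·[0.4857·89.3699 + 0.5143·16.4799] = 47.5997

$47.60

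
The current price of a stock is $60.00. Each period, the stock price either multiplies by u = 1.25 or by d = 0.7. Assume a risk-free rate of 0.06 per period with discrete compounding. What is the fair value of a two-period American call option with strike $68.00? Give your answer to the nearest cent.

Risk-neutral probability p = (1 + 0.06 − 0.7)/(1.25 − 0.7) = 0.3600/0.5500 = 0.6545
Terminal stock prices: S_uu = 93.75, S_ud = 52.5, S_dd = 29.4
Terminal payoffs (S − K): max(25.75, 0) = 25.75, max(-15.5, 0) = 0, max(-38.6, 0) = 0
Node u (S = 75): continuation = 1/1.06·[0.6545·25.7500 + 0.3455·0.0000] = 15.9005; exercise value = 7.0000 ≤ continuation, so V_u = 15.9005
Node d (S = 42): continuation = 1/1.06·[0.6545·0.0000 + 0.3455·0.0000] = 0.0000; exercise value = 0.0000 ≤ continuation, so V_d = 0.0000
Node 0 (S = 60): continuation = 1/1.06·[0.6545·15.9005 + 0.3455·0.0000] = 9.8185; exercise value = 0.0000 ≤ continuation, so V_0 = 9.8185

$9.82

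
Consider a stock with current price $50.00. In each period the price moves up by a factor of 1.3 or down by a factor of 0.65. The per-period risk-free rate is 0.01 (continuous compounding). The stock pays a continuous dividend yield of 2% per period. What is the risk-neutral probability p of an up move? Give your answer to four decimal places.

Per-period risk-free factor R = e^0.01 = 1.0101; dividend-adjusted growth = e^(0.01−0.02) = 0.9900.
Risk-neutral probability p = (0.9900 − 0.65)/(1.3 − 0.65) = 0.3400/0.6500 = 0.5232

p = 0.5232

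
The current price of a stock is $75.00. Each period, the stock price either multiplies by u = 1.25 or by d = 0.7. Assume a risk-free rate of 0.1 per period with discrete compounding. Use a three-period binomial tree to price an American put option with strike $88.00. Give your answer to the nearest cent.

$13.12

Risk-neutral probability p = (1 + 0.1 − 0.7)/(1.25 − 0.7) = 0.4000/0.5500 = 0.7273
Terminal stock prices: S_uuu = 146.5, S_uud = 82.03, S_udd = 45.94, S_ddd = 25.72
Terminal payoffs (K − S): max(-58.48, 0) = 0, max(5.969, 0) = 5.969, max(42.06, 0) = 42.06, max(62.28, 0) = 62.28
Node uu (S = 117.2): continuation = 1/1.1·[0.7273·0.0000 + 0.2727·5.9688] = 1.4799; exercise value = 0.0000 ≤ continuation, so V_uu = 1.4799
Node ud (S = 65.62): continuation = 1/1.1·[0.7273·5.9688 + 0.2727·42.0625] = 14.3750; exercise value = 22.3750 > continuation, so V_ud = 22.3750 (exercise)
Node dd (S = 36.75): continuation = 1/1.1·[0.7273·42.0625 + 0.2727·62.2750] = 43.2500; exercise value = 51.2500 > continuation, so V_dd = 51.2500 (exercise)
Node u (S = 93.75): continuation = 1/1.1·[0.7273·1.4799 + 0.2727·22.3750] = 6.5259; exercise value = 0.0000 ≤ continuation, so V_u = 6.5259
Node d (S = 52.5): continuation = 1/1.1·[0.7273·22.3750 + 0.2727·51.2500] = 27.5000; exercise value = 35.5000 > continuation, so V_d = 35.5000 (exercise)
Node 0 (S = 75): continuation = 1/1.1·[0.7273·6.5259 + 0.2727·35.5000] = 13.1163; exercise value = 13.0000 ≤ continuation, so V_0 = 13.1163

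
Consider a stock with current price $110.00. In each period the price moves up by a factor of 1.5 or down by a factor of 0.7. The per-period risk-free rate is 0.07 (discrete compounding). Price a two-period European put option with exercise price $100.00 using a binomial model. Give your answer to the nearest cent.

$11.63

Risk-neutral probability p = (1 + 0.07 − 0.7)/(1.5 − 0.7) = 0.3700/0.8000 = 0.4625
Terminal stock prices: S_uu = 247.5, S_ud = 115.5, S_dd = 53.9
Terminal payoffs (K − S): max(-147.5, 0) = 0, max(-15.5, 0) = 0, max(46.1, 0) = 46.1
Node u (S = 165): V_u = 1/1.07·[0.4625·0.0000 + 0.5375·0.0000] = 0.0000
Node d (S = 77): V_d = 1/1.07·[0.4625·0.0000 + 0.5375·46.1000] = 23.1577
Node 0 (S = 110): V_0 = 1/1.07·[0.4625·0.0000 + 0.5375·23.1577] = 11.6330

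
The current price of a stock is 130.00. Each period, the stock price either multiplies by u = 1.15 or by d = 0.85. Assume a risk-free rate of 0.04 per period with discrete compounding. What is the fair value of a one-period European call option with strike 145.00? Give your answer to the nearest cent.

Risk-neutral probability p = (1 + 0.04 − 0.85)/(1.15 − 0.85) = 0.1900/0.3000 = 0.6333
Terminal stock prices: S_u = 149.5, S_d = 110.5
Terminal payoffs (S − K): max(4.5, 0) = 4.5, max(-34.5, 0) = 0
Node 0 (S = 130): V_0 = 1/1.04·[0.6333·4.5000 + 0.3667·0.0000] = 2.7404

2.74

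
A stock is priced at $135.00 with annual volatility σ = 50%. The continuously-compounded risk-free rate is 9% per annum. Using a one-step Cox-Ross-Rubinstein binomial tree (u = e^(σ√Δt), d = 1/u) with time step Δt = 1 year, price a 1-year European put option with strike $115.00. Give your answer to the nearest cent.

$16.11

CRR parameters: u = e^(σ√Δt) = e^(0.5·√1) = 1.6487, d = 1/u = 0.6065
Per-period rate: rΔt = 0.09·1 = 0.09, so R = e^0.09 = 1.0942
Risk-neutral probability p = (e^0.09 − 0.6065)/(1.6487 − 0.6065) = 0.4876/1.0422 = 0.4679
Terminal stock prices: S_u = 222.6, S_d = 81.88
Terminal payoffs (K − S): max(-107.6, 0) = 0, max(33.12, 0) = 33.12
Node 0 (S = 135): V_0 = e^(−0.09)·[0.4679·0.0000 + 0.5321·33.1184] = 16.1055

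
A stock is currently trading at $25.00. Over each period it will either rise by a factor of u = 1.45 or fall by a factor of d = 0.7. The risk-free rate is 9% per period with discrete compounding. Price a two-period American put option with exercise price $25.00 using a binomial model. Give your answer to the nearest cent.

$3.30

Risk-neutral probability p = (1 + 0.09 − 0.7)/(1.45 − 0.7) = 0.3900/0.7500 = 0.5200
Terminal stock prices: S_uu = 52.56, S_ud = 25.38, S_dd = 12.25
Terminal payoffs (K − S): max(-27.56, 0) = 0, max(-0.375, 0) = 0, max(12.75, 0) = 12.75
Node u (S = 36.25): continuation = 1/1.09·[0.5200·0.0000 + 0.4800·0.0000] = 0.0000; exercise value = 0.0000 ≤ continuation, so V_u = 0.0000
Node d (S = 17.5): continuation = 1/1.09·[0.5200·0.0000 + 0.4800·12.7500] = 5.6147; exercise value = 7.5000 > continuation, so V_d = 7.5000 (exercise)
Node 0 (S = 25): continuation = 1/1.09·[0.5200·0.0000 + 0.4800·7.5000] = 3.3028; exercise value = 0.0000 ≤ continuation, so V_0 = 3.3028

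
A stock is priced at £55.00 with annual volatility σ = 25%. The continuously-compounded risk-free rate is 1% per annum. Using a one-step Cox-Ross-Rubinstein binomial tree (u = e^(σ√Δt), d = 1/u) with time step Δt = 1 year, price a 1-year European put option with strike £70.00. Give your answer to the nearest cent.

CRR parameters: u = e^(σ√Δt) = e^(0.25·√1) = 1.2840, d = 1/u = 0.7788
Per-period rate: rΔt = 0.01·1 = 0.01, so R = e^0.01 = 1.0101
Risk-neutral probability p = (e^0.01 − 0.7788)/(1.2840 − 0.7788) = 0.2312/0.5052 = 0.4577
Terminal stock prices: S_u = 70.62, S_d = 42.83
Terminal payoffs (K − S): max(-0.6214, 0) = 0, max(27.17, 0) = 27.17
Node 0 (S = 55): V_0 = e^(−0.01)·[0.4577·0.0000 + 0.5423·27.1660] = 14.5851

£14.59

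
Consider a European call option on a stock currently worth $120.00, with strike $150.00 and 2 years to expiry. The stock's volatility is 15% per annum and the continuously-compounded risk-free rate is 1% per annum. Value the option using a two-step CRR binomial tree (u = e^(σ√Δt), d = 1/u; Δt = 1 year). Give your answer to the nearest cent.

CRR parameters: u = e^(σ√Δt) = e^(0.15·√1) = 1.1618, d = 1/u = 0.8607
Per-period rate: rΔt = 0.01·1 = 0.01, so R = e^0.01 = 1.0101
Risk-neutral probability p = (e^0.01 − 0.8607)/(1.1618 − 0.8607) = 0.1493/0.3011 = 0.4959
Terminal stock prices: S_uu = 162, S_ud = 120, S_dd = 88.9
Terminal payoffs (S − K): max(11.98, 0) = 11.98, max(-30, 0) = 0, max(-61.1, 0) = 0
Node u (S = 139.4): V_u = e^(−0.01)·[0.4959·11.9831 + 0.5041·0.0000] = 5.8838
Node d (S = 103.3): V_d = e^(−0.01)·[0.4959·0.0000 + 0.5041·0.0000] = 0.0000
Node 0 (S = 120): V_0 = e^(−0.01)·[0.4959·5.8838 + 0.5041·0.0000] = 2.8890

$2.89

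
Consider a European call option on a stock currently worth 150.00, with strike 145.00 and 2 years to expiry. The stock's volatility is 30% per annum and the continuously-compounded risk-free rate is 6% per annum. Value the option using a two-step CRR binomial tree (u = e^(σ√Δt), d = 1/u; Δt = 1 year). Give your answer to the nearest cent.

33.83

CRR parameters: u = e^(σ√Δt) = e^(0.3·√1) = 1.3499, d = 1/u = 0.7408
Per-period rate: rΔt = 0.06·1 = 0.06, so R = e^0.06 = 1.0618
Risk-neutral probability p = (e^0.06 − 0.7408)/(1.3499 − 0.7408) = 0.3210/0.6090 = 0.5271
Terminal stock prices: S_uu = 273.3, S_ud = 150, S_dd = 82.32
Terminal payoffs (S − K): max(128.3, 0) = 128.3, max(5, 0) = 5, max(-62.68, 0) = 0
Node u (S = 202.5): V_u = e^(−0.06)·[0.5271·128.3178 + 0.4729·5.0000] = 65.9230
Node d (S = 111.1): V_d = e^(−0.06)·[0.5271·5.0000 + 0.4729·0.0000] = 2.4820
Node 0 (S = 150): V_0 = e^(−0.06)·[0.5271·65.9230 + 0.4729·2.4820] = 33.8291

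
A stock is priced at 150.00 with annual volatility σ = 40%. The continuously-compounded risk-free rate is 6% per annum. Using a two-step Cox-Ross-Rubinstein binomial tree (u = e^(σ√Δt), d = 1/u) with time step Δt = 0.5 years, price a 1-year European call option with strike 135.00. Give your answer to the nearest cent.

35.40

CRR parameters: u = e^(σ√Δt) = e^(0.4·√0.5) = 1.3269, d = 1/u = 0.7536
Per-period rate: rΔt = 0.06·0.5 = 0.03, so R = e^0.03 = 1.0305
Risk-neutral probability p = (e^0.03 − 0.7536)/(1.3269 − 0.7536) = 0.2768/0.5733 = 0.4829
Terminal stock prices: S_uu = 264.1, S_ud = 150, S_dd = 85.2
Terminal payoffs (S − K): max(129.1, 0) = 129.1, max(15, 0) = 15, max(-49.8, 0) = 0
Node u (S = 199): V_u = e^(−0.03)·[0.4829·129.0981 + 0.5171·15.0000] = 68.0243
Node d (S = 113): V_d = e^(−0.03)·[0.4829·15.0000 + 0.5171·0.0000] = 7.0292
Node 0 (S = 150): V_0 = e^(−0.03)·[0.4829·68.0243 + 0.5171·7.0292] = 35.4044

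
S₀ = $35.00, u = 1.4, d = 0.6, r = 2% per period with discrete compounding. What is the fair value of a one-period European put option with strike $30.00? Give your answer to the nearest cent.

$4.19

Risk-neutral probability p = (1 + 0.02 − 0.6)/(1.4 − 0.6) = 0.4200/0.8000 = 0.5250
Terminal stock prices: S_u = 49, S_d = 21
Terminal payoffs (K − S): max(-19, 0) = 0, max(9, 0) = 9
Node 0 (S = 35): V_0 = 1/1.02·[0.5250·0.0000 + 0.4750·9.0000] = 4.1912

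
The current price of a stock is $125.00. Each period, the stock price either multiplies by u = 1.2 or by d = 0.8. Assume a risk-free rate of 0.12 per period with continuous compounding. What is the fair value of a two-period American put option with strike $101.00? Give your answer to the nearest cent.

$0.54

Risk-neutral probability p = (e^0.12 − 0.8)/(1.2 − 0.8) = 0.3275/0.4000 = 0.8187
Terminal stock prices: S_uu = 180, S_ud = 120, S_dd = 80
Terminal payoffs (K − S): max(-79, 0) = 0, max(-19, 0) = 0, max(21, 0) = 21
Node u (S = 150): continuation = e^(−0.12)·[0.8187·0.0000 + 0.1813·0.0000] = 0.0000; exercise value = 0.0000 ≤ continuation, so V_u = 0.0000
Node d (S = 100): continuation = e^(−0.12)·[0.8187·0.0000 + 0.1813·21.0000] = 3.3760; exercise value = 1.0000 ≤ continuation, so V_d = 3.3760
Node 0 (S = 125): continuation = e^(−0.12)·[0.8187·0.0000 + 0.1813·3.3760] = 0.5427; exercise value = 0.0000 ≤ continuation, so V_0 = 0.5427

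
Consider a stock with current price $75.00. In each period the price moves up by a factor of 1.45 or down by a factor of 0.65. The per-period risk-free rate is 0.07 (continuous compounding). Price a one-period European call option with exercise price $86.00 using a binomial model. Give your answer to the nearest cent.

$11.20

Risk-neutral probability p = (e^0.07 − 0.65)/(1.45 − 0.65) = 0.4225/0.8000 = 0.5281
Terminal stock prices: S_u = 108.8, S_d = 48.75
Terminal payoffs (S − K): max(22.75, 0) = 22.75, max(-37.25, 0) = 0
Node 0 (S = 75): V_0 = e^(−0.07)·[0.5281·22.7500 + 0.4719·0.0000] = 11.2028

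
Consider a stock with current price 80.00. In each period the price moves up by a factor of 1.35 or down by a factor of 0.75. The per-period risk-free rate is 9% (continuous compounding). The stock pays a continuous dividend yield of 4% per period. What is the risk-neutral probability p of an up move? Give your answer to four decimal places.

p = 0.5021

Per-period risk-free factor R = e^0.09 = 1.0942; dividend-adjusted growth = e^(0.09−0.04) = 1.0513.
Risk-neutral probability p = (1.0513 − 0.75)/(1.35 − 0.75) = 0.3013/0.6000 = 0.5021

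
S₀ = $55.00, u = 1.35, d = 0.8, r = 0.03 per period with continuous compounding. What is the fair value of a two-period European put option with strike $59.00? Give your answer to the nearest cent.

$7.57

Risk-neutral probability p = (e^0.03 − 0.8)/(1.35 − 0.8) = 0.2305/0.5500 = 0.4190
Terminal stock prices: S_uu = 100.2, S_ud = 59.4, S_dd = 35.2
Terminal payoffs (K − S): max(-41.24, 0) = 0, max(-0.4, 0) = 0, max(23.8, 0) = 23.8
Node u (S = 74.25): V_u = e^(−0.03)·[0.4190·0.0000 + 0.5810·0.0000] = 0.0000
Node d (S = 44): V_d = e^(−0.03)·[0.4190·0.0000 + 0.5810·23.8000] = 13.4189
Node 0 (S = 55): V_0 = e^(−0.03)·[0.4190·0.0000 + 0.5810·13.4189] = 7.5659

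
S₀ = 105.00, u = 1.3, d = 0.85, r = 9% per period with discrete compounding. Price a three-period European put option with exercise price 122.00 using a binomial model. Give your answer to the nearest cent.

10.80

Risk-neutral probability p = (1 + 0.09 − 0.85)/(1.3 − 0.85) = 0.2400/0.4500 = 0.5333
Terminal stock prices: S_uuu = 230.7, S_uud = 150.8, S_udd = 98.62, S_ddd = 64.48
Terminal payoffs (K − S): max(-108.7, 0) = 0, max(-28.83, 0) = 0, max(23.38, 0) = 23.38, max(57.52, 0) = 57.52
Node uu (S = 177.5): V_uu = 1/1.09·[0.5333·0.0000 + 0.4667·0.0000] = 0.0000
Node ud (S = 116): V_ud = 1/1.09·[0.5333·0.0000 + 0.4667·23.3788] = 10.0093
Node dd (S = 75.86): V_dd = 1/1.09·[0.5333·23.3788 + 0.4667·57.5169] = 36.0641
Node u (S = 136.5): V_u = 1/1.09·[0.5333·0.0000 + 0.4667·10.0093] = 4.2853
Node d (S = 89.25): V_d = 1/1.09·[0.5333·10.0093 + 0.4667·36.0641] = 20.3378
Node 0 (S = 105): V_0 = 1/1.09·[0.5333·4.2853 + 0.4667·20.3378] = 10.8041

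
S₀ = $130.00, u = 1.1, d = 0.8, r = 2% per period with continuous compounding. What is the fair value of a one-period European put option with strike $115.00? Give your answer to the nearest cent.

Risk-neutral probability p = (e^0.02 − 0.8)/(1.1 − 0.8) = 0.2202/0.3000 = 0.7340
Terminal stock prices: S_u = 143, S_d = 104
Terminal payoffs (K − S): max(-28, 0) = 0, max(11, 0) = 11
Node 0 (S = 130): V_0 = e^(−0.02)·[0.7340·0.0000 + 0.2660·11.0000] = 2.8680

$2.87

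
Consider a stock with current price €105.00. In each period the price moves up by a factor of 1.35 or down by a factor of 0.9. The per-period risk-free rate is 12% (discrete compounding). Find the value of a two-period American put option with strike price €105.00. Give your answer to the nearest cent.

Risk-neutral probability p = (1 + 0.12 − 0.9)/(1.35 − 0.9) = 0.2200/0.4500 = 0.4889
Terminal stock prices: S_uu = 191.4, S_ud = 127.6, S_dd = 85.05
Terminal payoffs (K − S): max(-86.36, 0) = 0, max(-22.58, 0) = 0, max(19.95, 0) = 19.95
Node u (S = 141.8): continuation = 1/1.12·[0.4889·0.0000 + 0.5111·0.0000] = 0.0000; exercise value = 0.0000 ≤ continuation, so V_u = 0.0000
Node d (S = 94.5): continuation = 1/1.12·[0.4889·0.0000 + 0.5111·19.9500] = 9.1042; exercise value = 10.5000 > continuation, so V_d = 10.5000 (exercise)
Node 0 (S = 105): continuation = 1/1.12·[0.4889·0.0000 + 0.5111·10.5000] = 4.7917; exercise value = 0.0000 ≤ continuation, so V_0 = 4.7917

€4.79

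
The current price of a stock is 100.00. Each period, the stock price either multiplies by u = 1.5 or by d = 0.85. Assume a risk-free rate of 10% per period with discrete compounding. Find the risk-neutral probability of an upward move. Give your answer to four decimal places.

Risk-neutral probability p = (1 + 0.1 − 0.85)/(1.5 − 0.85) = 0.2500/0.6500 = 0.3846

p = 0.3846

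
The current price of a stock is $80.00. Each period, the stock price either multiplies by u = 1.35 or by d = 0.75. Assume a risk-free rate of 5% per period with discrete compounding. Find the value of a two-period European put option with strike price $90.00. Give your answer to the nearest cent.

$14.29

Risk-neutral probability p = (1 + 0.05 − 0.75)/(1.35 − 0.75) = 0.3000/0.6000 = 0.5000
Terminal stock prices: S_uu = 145.8, S_ud = 81, S_dd = 45
Terminal payoffs (K − S): max(-55.8, 0) = 0, max(9, 0) = 9, max(45, 0) = 45
Node u (S = 108): V_u = 1/1.05·[0.5000·0.0000 + 0.5000·9.0000] = 4.2857
Node d (S = 60): V_d = 1/1.05·[0.5000·9.0000 + 0.5000·45.0000] = 25.7143
Node 0 (S = 80): V_0 = 1/1.05·[0.5000·4.2857 + 0.5000·25.7143] = 14.2857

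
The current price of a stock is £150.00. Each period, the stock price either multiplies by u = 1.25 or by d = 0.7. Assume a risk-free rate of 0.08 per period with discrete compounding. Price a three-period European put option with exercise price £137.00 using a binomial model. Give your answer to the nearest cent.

£9.10

Risk-neutral probability p = (1 + 0.08 − 0.7)/(1.25 − 0.7) = 0.3800/0.5500 = 0.6909
Terminal stock prices: S_uuu = 293, S_uud = 164.1, S_udd = 91.87, S_ddd = 51.45
Terminal payoffs (K − S): max(-156, 0) = 0, max(-27.06, 0) = 0, max(45.13, 0) = 45.13, max(85.55, 0) = 85.55
Node uu (S = 234.4): V_uu = 1/1.08·[0.6909·0.0000 + 0.3091·0.0000] = 0.0000
Node ud (S = 131.2): V_ud = 1/1.08·[0.6909·0.0000 + 0.3091·45.1250] = 12.9146
Node dd (S = 73.5): V_dd = 1/1.08·[0.6909·45.1250 + 0.3091·85.5500] = 53.3519
Node u (S = 187.5): V_u = 1/1.08·[0.6909·0.0000 + 0.3091·12.9146] = 3.6961
Node d (S = 105): V_d = 1/1.08·[0.6909·12.9146 + 0.3091·53.3519] = 23.5309
Node 0 (S = 150): V_0 = 1/1.08·[0.6909·3.6961 + 0.3091·23.5309] = 9.0989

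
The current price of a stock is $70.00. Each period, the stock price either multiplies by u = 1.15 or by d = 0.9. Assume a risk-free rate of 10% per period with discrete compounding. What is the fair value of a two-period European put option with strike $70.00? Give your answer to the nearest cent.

Risk-neutral probability p = (1 + 0.1 − 0.9)/(1.15 − 0.9) = 0.2000/0.2500 = 0.8000
Terminal stock prices: S_uu = 92.57, S_ud = 72.45, S_dd = 56.7
Terminal payoffs (K − S): max(-22.57, 0) = 0, max(-2.45, 0) = 0, max(13.3, 0) = 13.3
Node u (S = 80.5): V_u = 1/1.1·[0.8000·0.0000 + 0.2000·0.0000] = 0.0000
Node d (S = 63): V_d = 1/1.1·[0.8000·0.0000 + 0.2000·13.3000] = 2.4182
Node 0 (S = 70): V_0 = 1/1.1·[0.8000·0.0000 + 0.2000·2.4182] = 0.4397

$0.44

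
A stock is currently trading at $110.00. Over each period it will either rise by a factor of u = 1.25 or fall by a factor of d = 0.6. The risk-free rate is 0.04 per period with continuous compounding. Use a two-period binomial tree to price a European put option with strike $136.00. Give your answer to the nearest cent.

$30.77

Risk-neutral probability p = (e^0.04 − 0.6)/(1.25 − 0.6) = 0.4408/0.6500 = 0.6782
Terminal stock prices: S_uu = 171.9, S_ud = 82.5, S_dd = 39.6
Terminal payoffs (K − S): max(-35.88, 0) = 0, max(53.5, 0) = 53.5, max(96.4, 0) = 96.4
Node u (S = 137.5): V_u = e^(−0.04)·[0.6782·0.0000 + 0.3218·53.5000] = 16.5428
Node d (S = 66): V_d = e^(−0.04)·[0.6782·53.5000 + 0.3218·96.4000] = 64.6674
Node 0 (S = 110): V_0 = e^(−0.04)·[0.6782·16.5428 + 0.3218·64.6674] = 30.7747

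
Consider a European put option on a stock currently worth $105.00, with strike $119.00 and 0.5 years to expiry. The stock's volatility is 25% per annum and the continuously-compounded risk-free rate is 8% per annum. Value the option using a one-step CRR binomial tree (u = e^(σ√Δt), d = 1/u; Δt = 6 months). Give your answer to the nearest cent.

CRR parameters: u = e^(σ√Δt) = e^(0.25·√0.5) = 1.1934, d = 1/u = 0.8380
Per-period rate: rΔt = 0.08·0.5 = 0.04, so R = e^0.04 = 1.0408
Risk-neutral probability p = (e^0.04 − 0.8380)/(1.1934 − 0.8380) = 0.2028/0.3554 = 0.5708
Terminal stock prices: S_u = 125.3, S_d = 87.99
Terminal payoffs (K − S): max(-6.303, 0) = 0, max(31.01, 0) = 31.01
Node 0 (S = 105): V_0 = e^(−0.04)·[0.5708·0.0000 + 0.4292·31.0135] = 12.7905

$12.79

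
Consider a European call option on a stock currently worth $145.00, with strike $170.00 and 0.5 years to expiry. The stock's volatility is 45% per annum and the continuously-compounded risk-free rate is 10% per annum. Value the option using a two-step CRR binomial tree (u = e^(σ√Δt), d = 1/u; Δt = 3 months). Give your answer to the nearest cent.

CRR parameters: u = e^(σ√Δt) = e^(0.45·√0.25) = 1.2523, d = 1/u = 0.7985
Per-period rate: rΔt = 0.1·0.25 = 0.025, so R = e^0.025 = 1.0253
Risk-neutral probability p = (e^0.025 − 0.7985)/(1.2523 − 0.7985) = 0.2268/0.4538 = 0.4998
Terminal stock prices: S_uu = 227.4, S_ud = 145, S_dd = 92.46
Terminal payoffs (S − K): max(57.41, 0) = 57.41, max(-25, 0) = 0, max(-77.54, 0) = 0
Node u (S = 181.6): V_u = e^(−0.025)·[0.4998·57.4053 + 0.5002·0.0000] = 27.9811
Node d (S = 115.8): V_d = e^(−0.025)·[0.4998·0.0000 + 0.5002·0.0000] = 0.0000
Node 0 (S = 145): V_0 = e^(−0.025)·[0.4998·27.9811 + 0.5002·0.0000] = 13.6388

$13.64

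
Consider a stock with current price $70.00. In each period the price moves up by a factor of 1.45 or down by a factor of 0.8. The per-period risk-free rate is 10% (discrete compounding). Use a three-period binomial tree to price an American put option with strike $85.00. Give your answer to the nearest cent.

$16.21

Risk-neutral probability p = (1 + 0.1 − 0.8)/(1.45 − 0.8) = 0.3000/0.6500 = 0.4615
Terminal stock prices: S_uuu = 213.4, S_uud = 117.7, S_udd = 64.96, S_ddd = 35.84
Terminal payoffs (K − S): max(-128.4, 0) = 0, max(-32.74, 0) = 0, max(20.04, 0) = 20.04, max(49.16, 0) = 49.16
Node uu (S = 147.2): continuation = 1/1.1·[0.4615·0.0000 + 0.5385·0.0000] = 0.0000; exercise value = 0.0000 ≤ continuation, so V_uu = 0.0000
Node ud (S = 81.2): continuation = 1/1.1·[0.4615·0.0000 + 0.5385·20.0400] = 9.8098; exercise value = 3.8000 ≤ continuation, so V_ud = 9.8098
Node dd (S = 44.8): continuation = 1/1.1·[0.4615·20.0400 + 0.5385·49.1600] = 32.4727; exercise value = 40.2000 > continuation, so V_dd = 40.2000 (exercise)
Node u (S = 101.5): continuation = 1/1.1·[0.4615·0.0000 + 0.5385·9.8098] = 4.8020; exercise value = 0.0000 ≤ continuation, so V_u = 4.8020
Node d (S = 56): continuation = 1/1.1·[0.4615·9.8098 + 0.5385·40.2000] = 23.7943; exercise value = 29.0000 > continuation, so V_d = 29.0000 (exercise)
Node 0 (S = 70): continuation = 1/1.1·[0.4615·4.8020 + 0.5385·29.0000] = 16.2106; exercise value = 15.0000 ≤ continuation, so V_0 = 16.2106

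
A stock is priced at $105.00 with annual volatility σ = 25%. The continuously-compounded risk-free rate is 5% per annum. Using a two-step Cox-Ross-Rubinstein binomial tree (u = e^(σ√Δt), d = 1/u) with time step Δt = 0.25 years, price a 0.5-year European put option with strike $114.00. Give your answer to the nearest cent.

CRR parameters: u = e^(σ√Δt) = e^(0.25·√0.25) = 1.1331, d = 1/u = 0.8825
Per-period rate: rΔt = 0.05·0.25 = 0.0125, so R = e^0.0125 = 1.0126
Risk-neutral probability p = (e^0.0125 − 0.8825)/(1.1331 − 0.8825) = 0.1301/0.2507 = 0.5190
Terminal stock prices: S_uu = 134.8, S_ud = 105, S_dd = 81.77
Terminal payoffs (K − S): max(-20.82, 0) = 0, max(9, 0) = 9, max(32.23, 0) = 32.23
Node u (S = 119): V_u = e^(−0.0125)·[0.5190·0.0000 + 0.4810·9.0000] = 4.2755
Node d (S = 92.66): V_d = e^(−0.0125)·[0.5190·9.0000 + 0.4810·32.2259] = 19.9217
Node 0 (S = 105): V_0 = e^(−0.0125)·[0.5190·4.2755 + 0.4810·19.9217] = 11.6551

$11.66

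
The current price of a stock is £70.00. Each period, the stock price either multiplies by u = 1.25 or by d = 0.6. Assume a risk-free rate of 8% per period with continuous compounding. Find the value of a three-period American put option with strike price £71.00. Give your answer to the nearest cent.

£10.47

Risk-neutral probability p = (e^0.08 − 0.6)/(1.25 − 0.6) = 0.4833/0.6500 = 0.7435
Terminal stock prices: S_uuu = 136.7, S_uud = 65.62, S_udd = 31.5, S_ddd = 15.12
Terminal payoffs (K − S): max(-65.72, 0) = 0, max(5.375, 0) = 5.375, max(39.5, 0) = 39.5, max(55.88, 0) = 55.88
Node uu (S = 109.4): continuation = e^(−0.08)·[0.7435·0.0000 + 0.2565·5.3750] = 1.2726; exercise value = 0.0000 ≤ continuation, so V_uu = 1.2726
Node ud (S = 52.5): continuation = e^(−0.08)·[0.7435·5.3750 + 0.2565·39.5000] = 13.0413; exercise value = 18.5000 > continuation, so V_ud = 18.5000 (exercise)
Node dd (S = 25.2): continuation = e^(−0.08)·[0.7435·39.5000 + 0.2565·55.8800] = 40.3413; exercise value = 45.8000 > continuation, so V_dd = 45.8000 (exercise)
Node u (S = 87.5): continuation = e^(−0.08)·[0.7435·1.2726 + 0.2565·18.5000] = 5.2536; exercise value = 0.0000 ≤ continuation, so V_u = 5.2536
Node d (S = 42): continuation = e^(−0.08)·[0.7435·18.5000 + 0.2565·45.8000] = 23.5413; exercise value = 29.0000 > continuation, so V_d = 29.0000 (exercise)
Node 0 (S = 70): continuation = e^(−0.08)·[0.7435·5.2536 + 0.2565·29.0000] = 10.4719; exercise value = 1.0000 ≤ continuation, so V_0 = 10.4719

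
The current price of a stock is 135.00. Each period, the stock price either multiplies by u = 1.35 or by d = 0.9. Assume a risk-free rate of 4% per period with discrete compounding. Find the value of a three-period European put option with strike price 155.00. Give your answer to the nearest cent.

Risk-neutral probability p = (1 + 0.04 − 0.9)/(1.35 − 0.9) = 0.1400/0.4500 = 0.3111
Terminal stock prices: S_uuu = 332.2, S_uud = 221.4, S_udd = 147.6, S_ddd = 98.42
Terminal payoffs (K − S): max(-177.2, 0) = 0, max(-66.43, 0) = 0, max(7.377, 0) = 7.377, max(56.58, 0) = 56.58
Node uu (S = 246): V_uu = 1/1.04·[0.3111·0.0000 + 0.6889·0.0000] = 0.0000
Node ud (S = 164): V_ud = 1/1.04·[0.3111·0.0000 + 0.6889·7.3775] = 4.8868
Node dd (S = 109.4): V_dd = 1/1.04·[0.3111·7.3775 + 0.6889·56.5850] = 39.6885
Node u (S = 182.2): V_u = 1/1.04·[0.3111·0.0000 + 0.6889·4.8868] = 3.2370
Node d (S = 121.5): V_d = 1/1.04·[0.3111·4.8868 + 0.6889·39.6885] = 27.7512
Node 0 (S = 135): V_0 = 1/1.04·[0.3111·3.2370 + 0.6889·27.7512] = 19.3506

19.35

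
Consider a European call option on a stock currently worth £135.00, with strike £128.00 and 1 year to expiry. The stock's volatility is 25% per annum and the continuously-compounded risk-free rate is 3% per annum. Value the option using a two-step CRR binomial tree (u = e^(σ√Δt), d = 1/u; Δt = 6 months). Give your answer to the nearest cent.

CRR parameters: u = e^(σ√Δt) = e^(0.25·√0.5) = 1.1934, d = 1/u = 0.8380
Per-period rate: rΔt = 0.03·0.5 = 0.015, so R = e^0.015 = 1.0151
Risk-neutral probability p = (e^0.015 − 0.8380)/(1.1934 − 0.8380) = 0.1771/0.3554 = 0.4984
Terminal stock prices: S_uu = 192.3, S_ud = 135, S_dd = 94.8
Terminal payoffs (S − K): max(64.26, 0) = 64.26, max(7, 0) = 7, max(-33.2, 0) = 0
Node u (S = 161.1): V_u = e^(−0.015)·[0.4984·64.2561 + 0.5016·7.0000] = 35.0099
Node d (S = 113.1): V_d = e^(−0.015)·[0.4984·7.0000 + 0.5016·0.0000] = 3.4372
Node 0 (S = 135): V_0 = e^(−0.015)·[0.4984·35.0099 + 0.5016·3.4372] = 18.8890

£18.89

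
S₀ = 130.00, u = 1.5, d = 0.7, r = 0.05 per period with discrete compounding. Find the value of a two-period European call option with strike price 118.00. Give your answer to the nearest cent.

38.55

Risk-neutral probability p = (1 + 0.05 − 0.7)/(1.5 − 0.7) = 0.3500/0.8000 = 0.4375
Terminal stock prices: S_uu = 292.5, S_ud = 136.5, S_dd = 63.7
Terminal payoffs (S − K): max(174.5, 0) = 174.5, max(18.5, 0) = 18.5, max(-54.3, 0) = 0
Node u (S = 195): V_u = 1/1.05·[0.4375·174.5000 + 0.5625·18.5000] = 82.6190
Node d (S = 91): V_d = 1/1.05·[0.4375·18.5000 + 0.5625·0.0000] = 7.7083
Node 0 (S = 130): V_0 = 1/1.05·[0.4375·82.6190 + 0.5625·7.7083] = 38.5541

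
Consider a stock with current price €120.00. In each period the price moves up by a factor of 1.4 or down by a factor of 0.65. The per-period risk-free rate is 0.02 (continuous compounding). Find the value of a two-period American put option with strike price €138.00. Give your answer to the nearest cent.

€36.70

Risk-neutral probability p = (e^0.02 − 0.65)/(1.4 − 0.65) = 0.3702/0.7500 = 0.4936
Terminal stock prices: S_uu = 235.2, S_ud = 109.2, S_dd = 50.7
Terminal payoffs (K − S): max(-97.2, 0) = 0, max(28.8, 0) = 28.8, max(87.3, 0) = 87.3
Node u (S = 168): continuation = e^(−0.02)·[0.4936·0.0000 + 0.5064·28.8000] = 14.2955; exercise value = 0.0000 ≤ continuation, so V_u = 14.2955
Node d (S = 78): continuation = e^(−0.02)·[0.4936·28.8000 + 0.5064·87.3000] = 57.2674; exercise value = 60.0000 > continuation, so V_d = 60.0000 (exercise)
Node 0 (S = 120): continuation = e^(−0.02)·[0.4936·14.2955 + 0.5064·60.0000] = 36.6988; exercise value = 18.0000 ≤ continuation, so V_0 = 36.6988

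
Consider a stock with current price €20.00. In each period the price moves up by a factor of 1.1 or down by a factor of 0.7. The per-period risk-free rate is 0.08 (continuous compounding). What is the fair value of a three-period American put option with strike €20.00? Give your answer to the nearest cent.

Risk-neutral probability p = (e^0.08 − 0.7)/(1.1 − 0.7) = 0.3833/0.4000 = 0.9582
Terminal stock prices: S_uuu = 26.62, S_uud = 16.94, S_udd = 10.78, S_ddd = 6.86
Terminal payoffs (K − S): max(-6.62, 0) = 0, max(3.06, 0) = 3.06, max(9.22, 0) = 9.22, max(13.14, 0) = 13.14
Node uu (S = 24.2): continuation = e^(−0.08)·[0.9582·0.0000 + 0.0418·3.0600] = 0.1180; exercise value = 0.0000 ≤ continuation, so V_uu = 0.1180
Node ud (S = 15.4): continuation = e^(−0.08)·[0.9582·3.0600 + 0.0418·9.2200] = 3.0623; exercise value = 4.6000 > continuation, so V_ud = 4.6000 (exercise)
Node dd (S = 9.8): continuation = e^(−0.08)·[0.9582·9.2200 + 0.0418·13.1400] = 8.6623; exercise value = 10.2000 > continuation, so V_dd = 10.2000 (exercise)
Node u (S = 22): continuation = e^(−0.08)·[0.9582·0.1180 + 0.0418·4.6000] = 0.2818; exercise value = 0.0000 ≤ continuation, so V_u = 0.2818
Node d (S = 14): continuation = e^(−0.08)·[0.9582·4.6000 + 0.0418·10.2000] = 4.4623; exercise value = 6.0000 > continuation, so V_d = 6.0000 (exercise)
Node 0 (S = 20): continuation = e^(−0.08)·[0.9582·0.2818 + 0.0418·6.0000] = 0.4807; exercise value = 0.0000 ≤ continuation, so V_0 = 0.4807

€0.48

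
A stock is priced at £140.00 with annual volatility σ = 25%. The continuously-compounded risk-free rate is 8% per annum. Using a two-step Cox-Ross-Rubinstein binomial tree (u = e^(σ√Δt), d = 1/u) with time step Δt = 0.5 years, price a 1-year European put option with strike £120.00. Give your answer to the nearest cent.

£3.69

CRR parameters: u = e^(σ√Δt) = e^(0.25·√0.5) = 1.1934, d = 1/u = 0.8380
Per-period rate: rΔt = 0.08·0.5 = 0.04, so R = e^0.04 = 1.0408
Risk-neutral probability p = (e^0.04 − 0.8380)/(1.1934 − 0.8380) = 0.2028/0.3554 = 0.5708
Terminal stock prices: S_uu = 199.4, S_ud = 140, S_dd = 98.31
Terminal payoffs (K − S): max(-79.38, 0) = 0, max(-20, 0) = 0, max(21.69, 0) = 21.69
Node u (S = 167.1): V_u = e^(−0.04)·[0.5708·0.0000 + 0.4292·0.0000] = 0.0000
Node d (S = 117.3): V_d = e^(−0.04)·[0.5708·0.0000 + 0.4292·21.6936] = 8.9468
Node 0 (S = 140): V_0 = e^(−0.04)·[0.5708·0.0000 + 0.4292·8.9468] = 3.6898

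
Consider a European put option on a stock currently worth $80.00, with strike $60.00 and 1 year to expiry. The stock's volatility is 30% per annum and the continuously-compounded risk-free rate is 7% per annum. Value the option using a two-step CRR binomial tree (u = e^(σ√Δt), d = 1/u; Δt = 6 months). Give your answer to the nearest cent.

CRR parameters: u = e^(σ√Δt) = e^(0.3·√0.5) = 1.2363, d = 1/u = 0.8089
Per-period rate: rΔt = 0.07·0.5 = 0.035, so R = e^0.035 = 1.0356
Risk-neutral probability p = (e^0.035 − 0.8089)/(1.2363 − 0.8089) = 0.2268/0.4275 = 0.5305
Terminal stock prices: S_uu = 122.3, S_ud = 80, S_dd = 52.34
Terminal payoffs (K − S): max(-62.28, 0) = 0, max(-20, 0) = 0, max(7.66, 0) = 7.66
Node u (S = 98.9): V_u = e^(−0.035)·[0.5305·0.0000 + 0.4695·0.0000] = 0.0000
Node d (S = 64.71): V_d = e^(−0.035)·[0.5305·0.0000 + 0.4695·7.6599] = 3.4727
Node 0 (S = 80): V_0 = e^(−0.035)·[0.5305·0.0000 + 0.4695·3.4727] = 1.5744

$1.57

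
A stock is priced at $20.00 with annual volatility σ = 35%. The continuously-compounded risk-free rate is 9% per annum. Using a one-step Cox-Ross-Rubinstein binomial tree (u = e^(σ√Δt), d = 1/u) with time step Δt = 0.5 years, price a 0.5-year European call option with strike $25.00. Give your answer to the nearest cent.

CRR parameters: u = e^(σ√Δt) = e^(0.35·√0.5) = 1.2808, d = 1/u = 0.7808
Per-period rate: rΔt = 0.09·0.5 = 0.045, so R = e^0.045 = 1.0460
Risk-neutral probability p = (e^0.045 − 0.7808)/(1.2808 − 0.7808) = 0.2653/0.5000 = 0.5305
Terminal stock prices: S_u = 25.62, S_d = 15.62
Terminal payoffs (S − K): max(0.6161, 0) = 0.6161, max(-9.385, 0) = 0
Node 0 (S = 20): V_0 = e^(−0.045)·[0.5305·0.6161 + 0.4695·0.0000] = 0.3124

$0.31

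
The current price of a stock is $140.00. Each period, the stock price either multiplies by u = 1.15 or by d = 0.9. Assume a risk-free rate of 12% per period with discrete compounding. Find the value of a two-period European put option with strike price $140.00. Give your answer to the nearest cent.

$0.31

Risk-neutral probability p = (1 + 0.12 − 0.9)/(1.15 − 0.9) = 0.2200/0.2500 = 0.8800
Terminal stock prices: S_uu = 185.1, S_ud = 144.9, S_dd = 113.4
Terminal payoffs (K − S): max(-45.15, 0) = 0, max(-4.9, 0) = 0, max(26.6, 0) = 26.6
Node u (S = 161): V_u = 1/1.12·[0.8800·0.0000 + 0.1200·0.0000] = 0.0000
Node d (S = 126): V_d = 1/1.12·[0.8800·0.0000 + 0.1200·26.6000] = 2.8500
Node 0 (S = 140): V_0 = 1/1.12·[0.8800·0.0000 + 0.1200·2.8500] = 0.3054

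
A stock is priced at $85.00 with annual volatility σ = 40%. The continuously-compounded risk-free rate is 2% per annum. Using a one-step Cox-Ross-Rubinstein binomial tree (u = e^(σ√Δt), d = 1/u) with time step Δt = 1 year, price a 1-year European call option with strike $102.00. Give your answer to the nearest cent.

$10.36

CRR parameters: u = e^(σ√Δt) = e^(0.4·√1) = 1.4918, d = 1/u = 0.6703
Per-period rate: rΔt = 0.02·1 = 0.02, so R = e^0.02 = 1.0202
Risk-neutral probability p = (e^0.02 − 0.6703)/(1.4918 − 0.6703) = 0.3499/0.8215 = 0.4259
Terminal stock prices: S_u = 126.8, S_d = 56.98
Terminal payoffs (S − K): max(24.81, 0) = 24.81, max(-45.02, 0) = 0
Node 0 (S = 85): V_0 = e^(−0.02)·[0.4259·24.8051 + 0.5741·0.0000] = 10.3554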